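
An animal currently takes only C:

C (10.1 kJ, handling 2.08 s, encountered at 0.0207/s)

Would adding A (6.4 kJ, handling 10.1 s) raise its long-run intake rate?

Intake rate on the current diet: R = (0.0207×10.1) / (1 + 0.0207×2.08) = 0.2091/1.043 = 0.2004 kJ/s.
Profitability of A: 6.4/10.1 = 0.6337 kJ/s.
0.6337 > 0.2004, so adding A raises the average — include it.

Yes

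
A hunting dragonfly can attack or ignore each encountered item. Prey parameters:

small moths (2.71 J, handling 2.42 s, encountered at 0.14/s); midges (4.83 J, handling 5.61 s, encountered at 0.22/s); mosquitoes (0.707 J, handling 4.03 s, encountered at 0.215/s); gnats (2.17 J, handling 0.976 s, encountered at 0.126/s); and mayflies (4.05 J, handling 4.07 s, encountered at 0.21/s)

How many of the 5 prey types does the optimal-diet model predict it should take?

4

E/h in descending order: gnats 2.22, small moths 1.12, mayflies 0.995, midges 0.861, mosquitoes 0.175 J/s. The optimal diet is the largest prefix of this list for which every included type satisfies E_i/h_i > R on the types above it.
Rate on top 1: 0.2435. small moths: 1.12 > 0.2435 → include.
Rate on top 2: 0.4466. mayflies: 0.995 > 0.4466 → include.
Rate on top 3: 0.649. midges: 0.861 > 0.649 → include.
Rate on top 4: 0.7227. mosquitoes: 0.175 < 0.7227 → exclude; stop.
Optimal diet: gnats, small moths, mayflies, midges — 4 of 5 types.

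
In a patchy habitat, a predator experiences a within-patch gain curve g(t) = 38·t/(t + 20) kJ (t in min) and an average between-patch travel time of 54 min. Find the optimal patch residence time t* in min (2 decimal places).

Maximise g(t)/(T+t): set derivative to zero → g'(t)(T+t) = g(t).
g'(t) = 38·20/(t + 20)². Setting 38·20/(t+20)² = 38t/[(t+20)(54+t)] gives 20(54+t) = t(t+20), so t² = 20×54 = 1080.
t* = √1080 = 32.86 min.

32.86 min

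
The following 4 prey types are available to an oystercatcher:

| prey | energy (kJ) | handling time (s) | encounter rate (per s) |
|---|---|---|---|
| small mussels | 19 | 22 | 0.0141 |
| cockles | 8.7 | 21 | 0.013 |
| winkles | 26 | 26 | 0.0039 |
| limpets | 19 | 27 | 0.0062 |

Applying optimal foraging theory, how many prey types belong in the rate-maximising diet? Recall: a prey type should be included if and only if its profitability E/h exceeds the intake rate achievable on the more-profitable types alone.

Profitabilities (E/h, kJ/s): winkles 1, small mussels 0.864, limpets 0.704, cockles 0.414. Add prey in this order while the next type's profitability exceeds the intake rate on those already taken.
Rate on top 1: 0.09206. small mussels: 0.864 > 0.09206 → include.
Rate on top 2: 0.2616. limpets: 0.704 > 0.2616 → include.
Rate on top 3: 0.3085. cockles: 0.414 > 0.3085 → include.
Optimal diet: winkles, small mussels, limpets, cockles — 4 of 4 types.

4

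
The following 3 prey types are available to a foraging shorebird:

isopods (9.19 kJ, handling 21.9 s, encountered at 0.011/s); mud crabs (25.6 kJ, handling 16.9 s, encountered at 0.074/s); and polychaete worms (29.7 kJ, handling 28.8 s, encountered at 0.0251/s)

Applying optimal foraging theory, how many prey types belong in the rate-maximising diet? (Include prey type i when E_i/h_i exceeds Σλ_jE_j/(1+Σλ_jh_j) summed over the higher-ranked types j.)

Rank by E/h (kJ/s): mud crabs 1.51, polychaete worms 1.03, isopods 0.42. Include each in turn until the next type's E/h falls below the running intake rate.
Rate on top 1: 0.8417. polychaete worms: 1.03 > 0.8417 → include.
Rate on top 2: 0.8878. isopods: 0.42 < 0.8878 → exclude; stop.
Optimal diet: mud crabs, polychaete worms — 2 of 3 types.

2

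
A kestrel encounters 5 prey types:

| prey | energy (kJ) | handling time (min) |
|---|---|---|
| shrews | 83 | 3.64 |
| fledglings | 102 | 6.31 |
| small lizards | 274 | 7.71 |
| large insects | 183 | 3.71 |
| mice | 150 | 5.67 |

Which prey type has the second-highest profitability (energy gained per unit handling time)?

Profitability E/h (kJ/min): shrews = 83/3.64 = 22.8, fledglings = 102/6.31 = 16.2, small lizards = 274/7.71 = 35.5, large insects = 183/3.71 = 49.3, mice = 150/5.67 = 26.5.
Ranked: large insects > small lizards > mice > shrews > fledglings.

small lizards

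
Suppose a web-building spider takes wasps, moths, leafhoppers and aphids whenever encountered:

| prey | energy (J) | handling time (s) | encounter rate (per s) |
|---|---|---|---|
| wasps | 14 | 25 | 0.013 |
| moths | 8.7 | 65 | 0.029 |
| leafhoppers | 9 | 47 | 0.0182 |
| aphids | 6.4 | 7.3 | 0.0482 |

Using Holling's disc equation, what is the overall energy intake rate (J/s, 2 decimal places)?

0.21 J/s

R = Σλ_iE_i / (1 + Σλ_ih_i)
Numerator: 0.013×14 + 0.029×8.7 + 0.0182×9 + 0.0482×6.4 = 0.9066
Denominator: 1 + 0.013×25 + 0.029×65 + 0.0182×47 + 0.0482×7.3 = 4.417
R = 0.9066/4.417 = 0.2052 J/s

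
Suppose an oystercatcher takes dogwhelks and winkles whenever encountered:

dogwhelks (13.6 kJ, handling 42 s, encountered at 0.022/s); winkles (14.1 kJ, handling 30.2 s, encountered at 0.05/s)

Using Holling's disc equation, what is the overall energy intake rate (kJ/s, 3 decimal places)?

0.292 kJ/s

R = (0.022×13.6 + 0.05×14.1) / (1 + 0.022×42 + 0.05×30.2) = 1.004/3.434 = 0.2924 kJ/s.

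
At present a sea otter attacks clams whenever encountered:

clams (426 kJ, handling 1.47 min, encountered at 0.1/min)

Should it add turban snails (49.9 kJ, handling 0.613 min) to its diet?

Current rate: (0.1×426)/(1 + 0.1×1.47) = 37.14 kJ/min.
turban snails: E/h = 49.9/0.613 = 81.4 kJ/min.
81.4 > 37.14, so adding turban snails raises the average — include it.

Yes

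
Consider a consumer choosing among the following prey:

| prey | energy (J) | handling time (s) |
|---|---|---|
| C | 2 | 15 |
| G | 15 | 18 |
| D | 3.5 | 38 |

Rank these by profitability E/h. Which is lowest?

In descending order of E/h:
G: 15/18 = 0.833 J/s
C: 2/15 = 0.133 J/s
D: 3.5/38 = 0.0921 J/s

D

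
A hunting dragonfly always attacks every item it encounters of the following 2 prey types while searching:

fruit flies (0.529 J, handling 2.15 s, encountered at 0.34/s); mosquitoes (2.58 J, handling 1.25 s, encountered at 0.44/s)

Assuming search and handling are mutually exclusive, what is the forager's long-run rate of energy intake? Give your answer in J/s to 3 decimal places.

Energy encountered per unit search time: 0.34×0.529 + 0.44×2.58 = 1.315 J/s.
Handling time per unit search time: 0.34×2.15 + 0.44×1.25 = 1.281.
Rate = 1.315/(1 + 1.281) = 0.5765 J/s.

0.577 J/s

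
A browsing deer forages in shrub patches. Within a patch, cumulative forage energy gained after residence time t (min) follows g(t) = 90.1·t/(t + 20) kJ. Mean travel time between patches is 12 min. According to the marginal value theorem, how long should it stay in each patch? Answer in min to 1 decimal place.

Optimal t* satisfies g'(t*) = g(t*)/(T + t*).
g'(t) = 90.1·20/(t + 20)². Setting 90.1·20/(t+20)² = 90.1t/[(t+20)(12+t)] gives 20(12+t) = t(t+20), so t² = 20×12 = 240.
t* = √240 = 15.49 min.

15.5 min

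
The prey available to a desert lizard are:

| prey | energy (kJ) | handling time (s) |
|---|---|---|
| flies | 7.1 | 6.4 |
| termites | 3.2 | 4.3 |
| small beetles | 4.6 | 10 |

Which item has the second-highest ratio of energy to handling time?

termites

In descending order of E/h:
flies: 7.1/6.4 = 1.11 kJ/s
termites: 3.2/4.3 = 0.744 kJ/s
small beetles: 4.6/10 = 0.46 kJ/s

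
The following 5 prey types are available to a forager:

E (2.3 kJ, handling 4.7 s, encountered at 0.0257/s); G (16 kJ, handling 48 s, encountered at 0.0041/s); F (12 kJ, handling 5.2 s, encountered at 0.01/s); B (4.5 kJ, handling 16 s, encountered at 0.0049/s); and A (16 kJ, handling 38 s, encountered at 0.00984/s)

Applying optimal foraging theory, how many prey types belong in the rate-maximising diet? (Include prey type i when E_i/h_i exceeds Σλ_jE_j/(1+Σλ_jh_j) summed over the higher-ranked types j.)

5

E/h in descending order: F 2.31, E 0.489, A 0.421, G 0.333, B 0.281 kJ/s. The optimal diet is the largest prefix of this list for which every included type satisfies E_i/h_i > R on the types above it.
Rate on top 1: 0.1141. E: 0.489 > 0.1141 → include.
Rate on top 2: 0.1527. A: 0.421 > 0.1527 → include.
Rate on top 3: 0.2176. G: 0.333 > 0.2176 → include.
Rate on top 4: 0.2307. B: 0.281 > 0.2307 → include.
Optimal diet: F, E, A, G, B — 5 of 5 types.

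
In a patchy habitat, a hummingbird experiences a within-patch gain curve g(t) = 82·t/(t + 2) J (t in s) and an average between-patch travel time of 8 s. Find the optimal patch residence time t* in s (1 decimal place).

4.0 s

Maximise g(t)/(T+t): set derivative to zero → g'(t)(T+t) = g(t).
g'(t) = 82·2/(t + 2)². Setting 82·2/(t+2)² = 82t/[(t+2)(8+t)] gives 2(8+t) = t(t+2), so t² = 2×8 = 16.
t* = √16 = 4 s.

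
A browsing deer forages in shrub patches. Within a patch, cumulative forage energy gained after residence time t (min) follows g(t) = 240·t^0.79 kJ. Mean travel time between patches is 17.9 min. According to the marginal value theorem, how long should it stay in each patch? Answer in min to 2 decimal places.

67.34 min

Optimal t* satisfies g'(t*) = g(t*)/(T + t*).
g'(t) = 0.79·240·t^-0.21. Setting 0.79·240·t^-0.21 = 240·t^0.79/(17.9+t) gives 0.79(17.9+t) = t, so 0.21·t = 0.79×17.9.
t* = 0.79×17.9/0.21 = 67.34 min.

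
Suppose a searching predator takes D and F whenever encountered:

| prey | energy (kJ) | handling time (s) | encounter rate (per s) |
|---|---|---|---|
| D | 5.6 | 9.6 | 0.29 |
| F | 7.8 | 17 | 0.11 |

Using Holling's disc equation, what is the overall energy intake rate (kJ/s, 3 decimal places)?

0.439 kJ/s

R = Σλ_iE_i / (1 + Σλ_ih_i)
Numerator: 0.29×5.6 + 0.11×7.8 = 2.482
Denominator: 1 + 0.29×9.6 + 0.11×17 = 5.654
R = 2.482/5.654 = 0.439 kJ/s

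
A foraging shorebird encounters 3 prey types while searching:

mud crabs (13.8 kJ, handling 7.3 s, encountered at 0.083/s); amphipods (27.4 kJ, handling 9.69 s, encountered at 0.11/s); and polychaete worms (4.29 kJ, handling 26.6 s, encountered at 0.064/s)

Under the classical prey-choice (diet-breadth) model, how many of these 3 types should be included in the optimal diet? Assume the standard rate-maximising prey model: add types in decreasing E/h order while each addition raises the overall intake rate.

2

Rank by E/h (kJ/s): amphipods 2.83, mud crabs 1.89, polychaete worms 0.161. Include each in turn until the next type's E/h falls below the running intake rate.
Rate on top 1: 1.459. mud crabs: 1.89 > 1.459 → include.
Rate on top 2: 1.557. polychaete worms: 0.161 < 1.557 → exclude; stop.
Optimal diet: amphipods, mud crabs — 2 of 3 types.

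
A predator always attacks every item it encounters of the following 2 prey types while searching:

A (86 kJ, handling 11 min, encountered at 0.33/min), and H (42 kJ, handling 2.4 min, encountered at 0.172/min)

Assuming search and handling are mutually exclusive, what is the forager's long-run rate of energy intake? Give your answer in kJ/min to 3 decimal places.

7.060 kJ/min

R = Σλ_iE_i / (1 + Σλ_ih_i)
Numerator: 0.33×86 + 0.172×42 = 35.6
Denominator: 1 + 0.33×11 + 0.172×2.4 = 5.043
R = 35.6/5.043 = 7.06 kJ/min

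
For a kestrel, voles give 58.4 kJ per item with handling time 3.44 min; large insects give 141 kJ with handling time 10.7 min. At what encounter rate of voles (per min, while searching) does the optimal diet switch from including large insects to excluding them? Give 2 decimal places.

At the threshold, the rate on voles alone equals the profitability of large insects: λ·58.4/(1 + λ·3.44) = 141/10.7 = 13.18.
Rearranging, λ(58.4 − 13.18×3.44) = 13.18, so λ = 13.18/13.07 = 1.008 per min.

1.01 per min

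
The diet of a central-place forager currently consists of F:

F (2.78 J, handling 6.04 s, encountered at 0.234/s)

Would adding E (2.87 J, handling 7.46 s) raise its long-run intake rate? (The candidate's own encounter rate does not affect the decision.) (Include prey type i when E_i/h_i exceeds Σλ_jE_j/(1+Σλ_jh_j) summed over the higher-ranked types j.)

Intake rate on the current diet: R = (0.234×2.78) / (1 + 0.234×6.04) = 0.6505/2.413 = 0.2695 J/s.
E: E/h = 2.87/7.46 = 0.3847 J/s.
Since 0.3847 > R, including E increases the long-run rate.

Yes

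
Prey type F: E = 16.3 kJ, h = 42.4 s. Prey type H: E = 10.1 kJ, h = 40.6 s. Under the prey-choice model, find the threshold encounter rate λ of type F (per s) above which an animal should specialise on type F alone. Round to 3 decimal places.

At the threshold, the rate on type F alone equals the profitability of type H: λ·16.3/(1 + λ·42.4) = 10.1/40.6 = 0.2488.
Rearranging, λ(16.3 − 0.2488×42.4) = 0.2488, so λ = 0.2488/5.752 = 0.04325 per s.

0.043 per s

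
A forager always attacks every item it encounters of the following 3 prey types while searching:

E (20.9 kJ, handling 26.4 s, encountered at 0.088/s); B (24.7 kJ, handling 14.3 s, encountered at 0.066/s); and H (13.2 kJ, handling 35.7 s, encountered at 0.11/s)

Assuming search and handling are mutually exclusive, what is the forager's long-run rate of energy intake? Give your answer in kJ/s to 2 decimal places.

0.60 kJ/s

Energy encountered per unit search time: 0.088×20.9 + 0.066×24.7 + 0.11×13.2 = 4.921 kJ/s.
Handling time per unit search time: 0.088×26.4 + 0.066×14.3 + 0.11×35.7 = 7.194.
Rate = 4.921/(1 + 7.194) = 0.6006 kJ/s.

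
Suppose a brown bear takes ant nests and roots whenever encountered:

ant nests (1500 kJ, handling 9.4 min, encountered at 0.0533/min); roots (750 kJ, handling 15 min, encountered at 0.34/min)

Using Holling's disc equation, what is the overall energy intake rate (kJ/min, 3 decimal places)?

R = (0.0533×1500 + 0.34×750) / (1 + 0.0533×9.4 + 0.34×15) = 335/6.601 = 50.74 kJ/min.

50.742 kJ/min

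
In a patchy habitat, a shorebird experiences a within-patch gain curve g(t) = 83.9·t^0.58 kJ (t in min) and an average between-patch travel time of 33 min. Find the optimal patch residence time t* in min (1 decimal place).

45.6 min

Maximise g(t)/(T+t): set derivative to zero → g'(t)(T+t) = g(t).
g'(t) = 0.58·83.9·t^-0.42. Setting 0.58·83.9·t^-0.42 = 83.9·t^0.58/(33+t) gives 0.58(33+t) = t, so 0.42·t = 0.58×33.
t* = 0.58×33/0.42 = 45.57 min.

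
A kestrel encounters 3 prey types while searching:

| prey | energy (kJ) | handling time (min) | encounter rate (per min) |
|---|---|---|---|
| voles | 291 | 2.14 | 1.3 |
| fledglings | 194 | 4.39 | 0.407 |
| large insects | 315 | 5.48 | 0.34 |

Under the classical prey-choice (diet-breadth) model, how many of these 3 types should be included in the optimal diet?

E/h in descending order: voles 136, large insects 57.5, fledglings 44.2 kJ/min. The optimal diet is the largest prefix of this list for which every included type satisfies E_i/h_i > R on the types above it.
Rate on top 1: 100. large insects: 57.5 < 100 → exclude; stop.
Optimal diet: voles — 1 of 3 types.

1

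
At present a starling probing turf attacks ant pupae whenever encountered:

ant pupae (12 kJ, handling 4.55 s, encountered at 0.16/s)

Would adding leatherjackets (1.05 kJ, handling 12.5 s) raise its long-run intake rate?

No

On ant pupae alone, R = ΣλE/(1+Σλh) = 1.92/1.728 = 1.111 kJ/s.
Profitability of leatherjackets: 1.05/12.5 = 0.084 kJ/s.
0.084 < 1.111, so adding leatherjackets would lower the average — exclude it.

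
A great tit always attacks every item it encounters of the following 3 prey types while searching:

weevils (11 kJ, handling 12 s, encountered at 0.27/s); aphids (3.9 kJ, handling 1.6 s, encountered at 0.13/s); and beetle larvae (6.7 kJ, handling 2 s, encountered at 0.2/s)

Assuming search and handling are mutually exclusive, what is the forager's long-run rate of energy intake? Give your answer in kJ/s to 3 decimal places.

R = (0.27×11 + 0.13×3.9 + 0.2×6.7) / (1 + 0.27×12 + 0.13×1.6 + 0.2×2) = 4.817/4.848 = 0.9936 kJ/s.

0.994 kJ/s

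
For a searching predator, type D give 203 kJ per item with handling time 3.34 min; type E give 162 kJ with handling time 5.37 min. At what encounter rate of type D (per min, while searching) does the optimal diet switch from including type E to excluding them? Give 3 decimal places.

Drop type E once their profitability E₂/h₂ falls below the rate achievable on type D alone: E₂/h₂ = λE₁/(1 + λh₁).
Solve for λ: λE₁h₂ = E₂(1 + λh₁) → λ(E₁h₂ − E₂h₁) = E₂ → λ = E₂/(E₁h₂ − E₂h₁).
λ = 162/(203×5.37 − 162×3.34) = 162/549 = 0.2951 per min.

0.295 per min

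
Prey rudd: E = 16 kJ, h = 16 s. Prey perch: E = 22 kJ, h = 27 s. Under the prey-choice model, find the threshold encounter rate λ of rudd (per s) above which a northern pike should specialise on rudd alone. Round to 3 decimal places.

At the threshold, the rate on rudd alone equals the profitability of perch: λ·16/(1 + λ·16) = 22/27 = 0.8148.
Rearranging, λ(16 − 0.8148×16) = 0.8148, so λ = 0.8148/2.963 = 0.275 per s.

0.275 per s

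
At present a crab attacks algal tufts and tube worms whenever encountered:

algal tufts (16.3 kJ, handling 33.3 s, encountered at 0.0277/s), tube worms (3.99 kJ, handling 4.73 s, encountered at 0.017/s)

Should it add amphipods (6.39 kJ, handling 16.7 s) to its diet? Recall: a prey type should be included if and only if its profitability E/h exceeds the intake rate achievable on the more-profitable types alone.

Yes

On algal tufts and tube worms alone, R = ΣλE/(1+Σλh) = 0.5193/2.003 = 0.2593 kJ/s.
Profitability of amphipods: 6.39/16.7 = 0.3826 kJ/s.
0.3826 > 0.2593, so adding amphipods raises the average — include it.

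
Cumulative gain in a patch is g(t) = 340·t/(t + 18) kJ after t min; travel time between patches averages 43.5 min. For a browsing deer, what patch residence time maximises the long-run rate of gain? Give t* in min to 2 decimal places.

Optimal t* satisfies g'(t*) = g(t*)/(T + t*).
g'(t) = 340·18/(t + 18)². Setting 340·18/(t+18)² = 340t/[(t+18)(43.5+t)] gives 18(43.5+t) = t(t+18), so t² = 18×43.5 = 783.
t* = √783 = 27.98 min.

27.98 min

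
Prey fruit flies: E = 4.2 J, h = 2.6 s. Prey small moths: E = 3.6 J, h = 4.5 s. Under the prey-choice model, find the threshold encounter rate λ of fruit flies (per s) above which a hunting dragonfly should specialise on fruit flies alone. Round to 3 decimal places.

Drop small moths once their profitability E₂/h₂ falls below the rate achievable on fruit flies alone: E₂/h₂ = λE₁/(1 + λh₁).
Solve for λ: λE₁h₂ = E₂(1 + λh₁) → λ(E₁h₂ − E₂h₁) = E₂ → λ = E₂/(E₁h₂ − E₂h₁).
λ = 3.6/(4.2×4.5 − 3.6×2.6) = 3.6/9.54 = 0.3774 per s.

0.377 per s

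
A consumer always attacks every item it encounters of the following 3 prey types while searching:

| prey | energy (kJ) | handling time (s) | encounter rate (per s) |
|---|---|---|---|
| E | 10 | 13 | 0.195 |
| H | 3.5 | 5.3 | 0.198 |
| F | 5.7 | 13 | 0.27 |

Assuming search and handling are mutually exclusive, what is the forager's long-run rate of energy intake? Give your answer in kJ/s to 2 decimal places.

Energy encountered per unit search time: 0.195×10 + 0.198×3.5 + 0.27×5.7 = 4.182 kJ/s.
Handling time per unit search time: 0.195×13 + 0.198×5.3 + 0.27×13 = 7.094.
Rate = 4.182/(1 + 7.094) = 0.5167 kJ/s.

0.52 kJ/s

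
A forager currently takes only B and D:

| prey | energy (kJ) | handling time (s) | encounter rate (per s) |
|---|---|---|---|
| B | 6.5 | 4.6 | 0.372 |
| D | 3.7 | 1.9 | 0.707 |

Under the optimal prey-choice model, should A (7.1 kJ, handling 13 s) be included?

No

Current rate: (0.372×6.5 + 0.707×3.7)/(1 + 0.372×4.6 + 0.707×1.9) = 1.242 kJ/s.
Profitability of A: 7.1/13 = 0.5462 kJ/s.
Since 0.5462 < R, time spent handling A is better spent searching.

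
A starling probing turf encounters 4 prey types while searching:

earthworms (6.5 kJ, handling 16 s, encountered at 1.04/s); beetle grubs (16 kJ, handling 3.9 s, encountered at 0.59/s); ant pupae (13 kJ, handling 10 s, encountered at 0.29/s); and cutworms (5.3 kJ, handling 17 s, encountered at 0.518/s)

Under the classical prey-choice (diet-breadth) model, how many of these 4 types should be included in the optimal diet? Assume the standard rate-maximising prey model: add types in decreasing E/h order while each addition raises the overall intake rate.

Rank by E/h (kJ/s): beetle grubs 4.1, ant pupae 1.3, earthworms 0.406, cutworms 0.312. Include each in turn until the next type's E/h falls below the running intake rate.
Rate on top 1: 2.86. ant pupae: 1.3 < 2.86 → exclude; stop.
Optimal diet: beetle grubs — 1 of 4 types.

1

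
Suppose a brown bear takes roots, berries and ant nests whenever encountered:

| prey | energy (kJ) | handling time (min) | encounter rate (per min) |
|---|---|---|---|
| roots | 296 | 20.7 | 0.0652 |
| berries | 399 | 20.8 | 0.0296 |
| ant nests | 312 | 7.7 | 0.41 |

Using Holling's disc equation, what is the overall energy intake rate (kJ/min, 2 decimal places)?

25.98 kJ/min

R = (0.0652×296 + 0.0296×399 + 0.41×312) / (1 + 0.0652×20.7 + 0.0296×20.8 + 0.41×7.7) = 159/6.122 = 25.98 kJ/min.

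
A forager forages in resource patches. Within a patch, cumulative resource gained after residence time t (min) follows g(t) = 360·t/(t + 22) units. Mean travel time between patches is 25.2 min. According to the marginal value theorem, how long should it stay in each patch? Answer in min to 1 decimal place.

23.5 min

Optimal t* satisfies g'(t*) = g(t*)/(T + t*).
g'(t) = 360·22/(t + 22)². Setting 360·22/(t+22)² = 360t/[(t+22)(25.2+t)] gives 22(25.2+t) = t(t+22), so t² = 22×25.2 = 554.4.
t* = √554.4 = 23.55 min.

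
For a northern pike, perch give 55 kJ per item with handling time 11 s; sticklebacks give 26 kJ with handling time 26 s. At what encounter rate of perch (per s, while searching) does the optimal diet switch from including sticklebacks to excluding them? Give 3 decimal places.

0.023 per s

Drop sticklebacks once their profitability E₂/h₂ falls below the rate achievable on perch alone: E₂/h₂ = λE₁/(1 + λh₁).
Solve for λ: λE₁h₂ = E₂(1 + λh₁) → λ(E₁h₂ − E₂h₁) = E₂ → λ = E₂/(E₁h₂ − E₂h₁).
λ = 26/(55×26 − 26×11) = 26/1144 = 0.02273 per s.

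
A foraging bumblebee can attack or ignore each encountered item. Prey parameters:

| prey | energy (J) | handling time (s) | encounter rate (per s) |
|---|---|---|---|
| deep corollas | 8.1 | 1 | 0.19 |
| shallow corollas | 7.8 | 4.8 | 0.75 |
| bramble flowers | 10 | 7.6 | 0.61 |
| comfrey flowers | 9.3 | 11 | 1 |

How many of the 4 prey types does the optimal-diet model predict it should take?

2

Rank by E/h (J/s): deep corollas 8.1, shallow corollas 1.62, bramble flowers 1.32, comfrey flowers 0.845. Include each in turn until the next type's E/h falls below the running intake rate.
Rate on top 1: 1.293. shallow corollas: 1.62 > 1.293 → include.
Rate on top 2: 1.543. bramble flowers: 1.32 < 1.543 → exclude; stop.
Optimal diet: deep corollas, shallow corollas — 2 of 4 types.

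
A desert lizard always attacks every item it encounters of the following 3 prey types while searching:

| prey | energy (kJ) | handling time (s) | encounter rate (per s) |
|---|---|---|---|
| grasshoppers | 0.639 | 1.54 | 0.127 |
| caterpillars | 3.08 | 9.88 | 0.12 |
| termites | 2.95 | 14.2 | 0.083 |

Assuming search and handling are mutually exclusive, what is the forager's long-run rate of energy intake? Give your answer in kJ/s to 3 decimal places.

R = Σλ_iE_i / (1 + Σλ_ih_i)
Numerator: 0.127×0.639 + 0.12×3.08 + 0.083×2.95 = 0.6956
Denominator: 1 + 0.127×1.54 + 0.12×9.88 + 0.083×14.2 = 3.56
R = 0.6956/3.56 = 0.1954 kJ/s

0.195 kJ/s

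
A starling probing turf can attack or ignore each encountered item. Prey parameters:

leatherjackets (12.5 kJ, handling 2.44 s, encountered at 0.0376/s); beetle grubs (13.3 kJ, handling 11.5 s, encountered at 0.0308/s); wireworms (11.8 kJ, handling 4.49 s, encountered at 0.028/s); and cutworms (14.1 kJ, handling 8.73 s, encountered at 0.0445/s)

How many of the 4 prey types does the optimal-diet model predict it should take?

Rank by E/h (kJ/s): leatherjackets 5.12, wireworms 2.63, cutworms 1.62, beetle grubs 1.16. Include each in turn until the next type's E/h falls below the running intake rate.
Rate on top 1: 0.4305. wireworms: 2.63 > 0.4305 → include.
Rate on top 2: 0.6574. cutworms: 1.62 > 0.6574 → include.
Rate on top 3: 0.8891. beetle grubs: 1.16 > 0.8891 → include.
Optimal diet: leatherjackets, wireworms, cutworms, beetle grubs — 4 of 4 types.

4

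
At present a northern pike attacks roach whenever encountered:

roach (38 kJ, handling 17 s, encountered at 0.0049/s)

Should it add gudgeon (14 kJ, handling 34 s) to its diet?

Yes

Intake rate on the current diet: R = (0.0049×38) / (1 + 0.0049×17) = 0.1862/1.083 = 0.1719 kJ/s.
Profitability of gudgeon: 14/34 = 0.4118 kJ/s.
0.4118 > 0.1719, so adding gudgeon raises the average — include it.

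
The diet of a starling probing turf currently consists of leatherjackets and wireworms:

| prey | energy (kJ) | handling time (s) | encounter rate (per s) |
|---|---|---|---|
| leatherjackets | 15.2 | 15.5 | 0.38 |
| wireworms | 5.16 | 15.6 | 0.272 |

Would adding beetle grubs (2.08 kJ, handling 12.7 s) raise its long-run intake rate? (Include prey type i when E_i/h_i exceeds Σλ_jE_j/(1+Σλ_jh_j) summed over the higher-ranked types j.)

No

Current rate: (0.38×15.2 + 0.272×5.16)/(1 + 0.38×15.5 + 0.272×15.6) = 0.6449 kJ/s.
Profitability of beetle grubs: 2.08/12.7 = 0.1638 kJ/s.
Since 0.1638 < R, time spent handling beetle grubs is better spent searching.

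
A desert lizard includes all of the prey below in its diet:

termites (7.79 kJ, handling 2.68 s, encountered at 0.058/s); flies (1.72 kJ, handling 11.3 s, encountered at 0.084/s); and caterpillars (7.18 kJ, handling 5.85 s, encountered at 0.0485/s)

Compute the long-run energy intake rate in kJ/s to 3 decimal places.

R = (0.058×7.79 + 0.084×1.72 + 0.0485×7.18) / (1 + 0.058×2.68 + 0.084×11.3 + 0.0485×5.85) = 0.9445/2.388 = 0.3955 kJ/s.

0.395 kJ/s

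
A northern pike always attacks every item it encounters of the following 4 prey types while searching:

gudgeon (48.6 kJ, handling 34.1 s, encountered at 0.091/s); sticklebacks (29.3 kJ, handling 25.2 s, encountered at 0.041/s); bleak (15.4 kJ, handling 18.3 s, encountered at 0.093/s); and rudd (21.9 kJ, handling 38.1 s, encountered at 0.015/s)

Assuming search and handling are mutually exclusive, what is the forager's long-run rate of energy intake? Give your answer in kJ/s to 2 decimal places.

R = Σλ_iE_i / (1 + Σλ_ih_i)
Numerator: 0.091×48.6 + 0.041×29.3 + 0.093×15.4 + 0.015×21.9 = 7.385
Denominator: 1 + 0.091×34.1 + 0.041×25.2 + 0.093×18.3 + 0.015×38.1 = 7.41
R = 7.385/7.41 = 0.9966 kJ/s

1.00 kJ/s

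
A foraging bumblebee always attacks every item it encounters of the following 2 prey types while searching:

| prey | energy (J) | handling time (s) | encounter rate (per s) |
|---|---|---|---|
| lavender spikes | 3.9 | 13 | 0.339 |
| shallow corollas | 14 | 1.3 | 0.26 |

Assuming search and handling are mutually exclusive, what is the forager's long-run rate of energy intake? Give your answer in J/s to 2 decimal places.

0.86 J/s

R = (0.339×3.9 + 0.26×14) / (1 + 0.339×13 + 0.26×1.3) = 4.962/5.745 = 0.8637 J/s.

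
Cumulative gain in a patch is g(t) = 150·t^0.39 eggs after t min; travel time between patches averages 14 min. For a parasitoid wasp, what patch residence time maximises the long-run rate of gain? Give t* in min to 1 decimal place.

9.0 min

By the marginal value theorem, leave when the instantaneous gain rate g'(t) equals the habitat-wide average g(t)/(T + t).
g'(t) = 0.39·150·t^-0.61. Setting 0.39·150·t^-0.61 = 150·t^0.39/(14+t) gives 0.39(14+t) = t, so 0.61·t = 0.39×14.
t* = 0.39×14/0.61 = 8.951 min.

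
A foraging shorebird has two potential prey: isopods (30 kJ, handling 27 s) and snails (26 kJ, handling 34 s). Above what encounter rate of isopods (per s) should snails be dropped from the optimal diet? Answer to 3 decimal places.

At the threshold, the rate on isopods alone equals the profitability of snails: λ·30/(1 + λ·27) = 26/34 = 0.7647.
Rearranging, λ(30 − 0.7647×27) = 0.7647, so λ = 0.7647/9.353 = 0.08176 per s.

0.082 per s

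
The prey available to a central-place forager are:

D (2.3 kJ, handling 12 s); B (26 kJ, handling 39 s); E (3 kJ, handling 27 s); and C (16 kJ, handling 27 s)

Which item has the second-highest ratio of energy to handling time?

Profitability E/h (kJ/s): D = 2.3/12 = 0.192, B = 26/39 = 0.667, E = 3/27 = 0.111, C = 16/27 = 0.593.
Ranked: B > C > D > E.

C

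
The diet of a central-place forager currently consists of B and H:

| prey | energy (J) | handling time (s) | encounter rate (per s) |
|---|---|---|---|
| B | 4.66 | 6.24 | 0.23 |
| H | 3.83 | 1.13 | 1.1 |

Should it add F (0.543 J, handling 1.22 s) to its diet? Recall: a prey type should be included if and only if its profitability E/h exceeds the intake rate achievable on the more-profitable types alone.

On B and H alone, R = ΣλE/(1+Σλh) = 5.285/3.678 = 1.437 J/s.
Profitability of F: 0.543/1.22 = 0.4451 J/s.
0.4451 < 1.437, so adding F would lower the average — exclude it.

No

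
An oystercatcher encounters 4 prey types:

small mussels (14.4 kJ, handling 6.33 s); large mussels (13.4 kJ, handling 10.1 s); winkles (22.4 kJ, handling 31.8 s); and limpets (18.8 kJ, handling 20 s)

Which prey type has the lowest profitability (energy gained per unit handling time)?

Profitability E/h (kJ/s): small mussels = 14.4/6.33 = 2.27, large mussels = 13.4/10.1 = 1.33, winkles = 22.4/31.8 = 0.704, limpets = 18.8/20 = 0.94.
Ranked: small mussels > large mussels > limpets > winkles.

winkles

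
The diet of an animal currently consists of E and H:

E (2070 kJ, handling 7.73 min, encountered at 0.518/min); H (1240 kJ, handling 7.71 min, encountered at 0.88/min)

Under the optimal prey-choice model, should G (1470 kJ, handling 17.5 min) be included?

On E and H alone, R = ΣλE/(1+Σλh) = 2163/11.79 = 183.5 kJ/min.
G: E/h = 1470/17.5 = 84 kJ/min.
Since 84 < R, time spent handling G is better spent searching.

No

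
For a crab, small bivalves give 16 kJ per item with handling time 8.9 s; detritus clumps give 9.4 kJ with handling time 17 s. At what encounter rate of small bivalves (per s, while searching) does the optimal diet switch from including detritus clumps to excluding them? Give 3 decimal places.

0.050 per s

At the threshold, the rate on small bivalves alone equals the profitability of detritus clumps: λ·16/(1 + λ·8.9) = 9.4/17 = 0.5529.
Rearranging, λ(16 − 0.5529×8.9) = 0.5529, so λ = 0.5529/11.08 = 0.04991 per s.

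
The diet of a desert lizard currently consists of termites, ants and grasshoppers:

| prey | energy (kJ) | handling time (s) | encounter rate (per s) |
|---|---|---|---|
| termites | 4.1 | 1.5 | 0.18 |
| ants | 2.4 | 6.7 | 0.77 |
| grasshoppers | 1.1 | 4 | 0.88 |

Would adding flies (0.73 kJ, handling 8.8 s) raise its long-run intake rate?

On termites, ants and grasshoppers alone, R = ΣλE/(1+Σλh) = 3.554/9.949 = 0.3572 kJ/s.
flies: E/h = 0.73/8.8 = 0.08295 kJ/s.
0.08295 < 0.3572, so adding flies would lower the average — exclude it.

No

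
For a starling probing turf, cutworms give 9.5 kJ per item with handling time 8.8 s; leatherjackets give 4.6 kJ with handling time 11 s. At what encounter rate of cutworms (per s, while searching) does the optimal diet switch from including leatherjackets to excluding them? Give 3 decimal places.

Drop leatherjackets once their profitability E₂/h₂ falls below the rate achievable on cutworms alone: E₂/h₂ = λE₁/(1 + λh₁).
Solve for λ: λE₁h₂ = E₂(1 + λh₁) → λ(E₁h₂ − E₂h₁) = E₂ → λ = E₂/(E₁h₂ − E₂h₁).
λ = 4.6/(9.5×11 − 4.6×8.8) = 4.6/64.02 = 0.07185 per s.

0.072 per s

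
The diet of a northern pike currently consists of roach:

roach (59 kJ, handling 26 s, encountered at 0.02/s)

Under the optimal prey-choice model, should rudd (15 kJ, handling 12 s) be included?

Yes

Intake rate on the current diet: R = (0.02×59) / (1 + 0.02×26) = 1.18/1.52 = 0.7763 kJ/s.
rudd: E/h = 15/12 = 1.25 kJ/s.
Since 1.25 > R, including rudd increases the long-run rate.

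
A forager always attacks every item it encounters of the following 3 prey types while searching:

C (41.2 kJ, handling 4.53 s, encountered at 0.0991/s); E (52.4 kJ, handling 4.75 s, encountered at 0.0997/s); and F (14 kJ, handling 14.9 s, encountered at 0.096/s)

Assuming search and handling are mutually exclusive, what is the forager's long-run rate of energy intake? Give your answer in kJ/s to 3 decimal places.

R = (0.0991×41.2 + 0.0997×52.4 + 0.096×14) / (1 + 0.0991×4.53 + 0.0997×4.75 + 0.096×14.9) = 10.65/3.353 = 3.177 kJ/s.

3.177 kJ/s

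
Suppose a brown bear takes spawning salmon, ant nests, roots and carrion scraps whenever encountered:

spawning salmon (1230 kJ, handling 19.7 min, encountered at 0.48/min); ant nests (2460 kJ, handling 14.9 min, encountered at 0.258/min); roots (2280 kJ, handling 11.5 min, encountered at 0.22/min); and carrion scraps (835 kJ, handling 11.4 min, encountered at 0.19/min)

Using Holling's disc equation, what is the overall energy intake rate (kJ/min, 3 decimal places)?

99.248 kJ/min

R = Σλ_iE_i / (1 + Σλ_ih_i)
Numerator: 0.48×1230 + 0.258×2460 + 0.22×2280 + 0.19×835 = 1885
Denominator: 1 + 0.48×19.7 + 0.258×14.9 + 0.22×11.5 + 0.19×11.4 = 19
R = 1885/19 = 99.25 kJ/min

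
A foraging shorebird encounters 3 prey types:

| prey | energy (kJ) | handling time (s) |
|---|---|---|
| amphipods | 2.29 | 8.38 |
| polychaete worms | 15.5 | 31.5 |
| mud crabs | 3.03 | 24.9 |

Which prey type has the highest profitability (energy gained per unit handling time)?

polychaete worms

In descending order of E/h:
polychaete worms: 15.5/31.5 = 0.492 kJ/s
amphipods: 2.29/8.38 = 0.273 kJ/s
mud crabs: 3.03/24.9 = 0.122 kJ/s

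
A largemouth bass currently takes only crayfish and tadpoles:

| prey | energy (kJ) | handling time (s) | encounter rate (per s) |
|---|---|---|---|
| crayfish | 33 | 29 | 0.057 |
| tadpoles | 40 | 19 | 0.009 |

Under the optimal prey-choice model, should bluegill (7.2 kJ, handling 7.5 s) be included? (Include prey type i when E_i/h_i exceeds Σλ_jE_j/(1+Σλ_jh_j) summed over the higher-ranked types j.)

Yes

Current rate: (0.057×33 + 0.009×40)/(1 + 0.057×29 + 0.009×19) = 0.7936 kJ/s.
Profitability of bluegill: 7.2/7.5 = 0.96 kJ/s.
0.96 > 0.7936, so adding bluegill raises the average — include it.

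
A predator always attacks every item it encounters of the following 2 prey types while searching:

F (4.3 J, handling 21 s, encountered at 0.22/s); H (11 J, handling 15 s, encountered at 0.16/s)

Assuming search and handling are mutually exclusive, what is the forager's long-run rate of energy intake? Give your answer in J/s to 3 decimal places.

0.337 J/s

R = Σλ_iE_i / (1 + Σλ_ih_i)
Numerator: 0.22×4.3 + 0.16×11 = 2.706
Denominator: 1 + 0.22×21 + 0.16×15 = 8.02
R = 2.706/8.02 = 0.3374 J/s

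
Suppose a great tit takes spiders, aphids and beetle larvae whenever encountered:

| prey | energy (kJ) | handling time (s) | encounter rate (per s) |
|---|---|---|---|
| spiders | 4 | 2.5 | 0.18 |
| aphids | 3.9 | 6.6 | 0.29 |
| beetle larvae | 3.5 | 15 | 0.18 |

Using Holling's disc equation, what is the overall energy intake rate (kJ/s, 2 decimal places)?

0.41 kJ/s

R = Σλ_iE_i / (1 + Σλ_ih_i)
Numerator: 0.18×4 + 0.29×3.9 + 0.18×3.5 = 2.481
Denominator: 1 + 0.18×2.5 + 0.29×6.6 + 0.18×15 = 6.064
R = 2.481/6.064 = 0.4091 kJ/s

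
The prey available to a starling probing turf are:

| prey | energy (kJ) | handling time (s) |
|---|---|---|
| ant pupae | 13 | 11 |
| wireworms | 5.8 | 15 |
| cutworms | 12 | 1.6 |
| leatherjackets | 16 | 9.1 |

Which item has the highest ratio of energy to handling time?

cutworms

In descending order of E/h:
cutworms: 12/1.6 = 7.5 kJ/s
leatherjackets: 16/9.1 = 1.76 kJ/s
ant pupae: 13/11 = 1.18 kJ/s
wireworms: 5.8/15 = 0.387 kJ/s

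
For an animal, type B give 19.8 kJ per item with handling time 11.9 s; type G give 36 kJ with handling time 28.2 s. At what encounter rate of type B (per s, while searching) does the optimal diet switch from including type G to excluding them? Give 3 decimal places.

0.277 per s

At the threshold, the rate on type B alone equals the profitability of type G: λ·19.8/(1 + λ·11.9) = 36/28.2 = 1.277.
Rearranging, λ(19.8 − 1.277×11.9) = 1.277, so λ = 1.277/4.609 = 0.277 per s.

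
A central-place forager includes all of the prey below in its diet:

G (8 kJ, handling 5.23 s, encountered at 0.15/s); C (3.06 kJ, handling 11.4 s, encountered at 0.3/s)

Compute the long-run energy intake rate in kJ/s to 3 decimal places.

0.407 kJ/s

Energy encountered per unit search time: 0.15×8 + 0.3×3.06 = 2.118 kJ/s.
Handling time per unit search time: 0.15×5.23 + 0.3×11.4 = 4.205.
Rate = 2.118/(1 + 4.205) = 0.407 kJ/s.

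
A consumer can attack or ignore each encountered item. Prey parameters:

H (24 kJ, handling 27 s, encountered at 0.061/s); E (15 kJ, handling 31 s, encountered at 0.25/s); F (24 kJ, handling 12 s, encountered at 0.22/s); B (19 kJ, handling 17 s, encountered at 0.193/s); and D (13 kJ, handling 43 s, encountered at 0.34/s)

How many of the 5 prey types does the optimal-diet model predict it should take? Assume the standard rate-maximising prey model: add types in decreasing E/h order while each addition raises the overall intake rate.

Profitabilities (E/h, kJ/s): F 2, B 1.12, H 0.889, E 0.484, D 0.302. Add prey in this order while the next type's profitability exceeds the intake rate on those already taken.
Rate on top 1: 1.451. B: 1.12 < 1.451 → exclude; stop.
Optimal diet: F — 1 of 5 types.

1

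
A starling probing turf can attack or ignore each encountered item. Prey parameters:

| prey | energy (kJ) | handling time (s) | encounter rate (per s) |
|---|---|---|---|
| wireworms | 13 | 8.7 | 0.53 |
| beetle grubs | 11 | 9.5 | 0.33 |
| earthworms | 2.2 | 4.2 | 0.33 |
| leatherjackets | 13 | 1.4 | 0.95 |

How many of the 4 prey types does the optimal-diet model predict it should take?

1

Rank by E/h (kJ/s): leatherjackets 9.29, wireworms 1.49, beetle grubs 1.16, earthworms 0.524. Include each in turn until the next type's E/h falls below the running intake rate.
Rate on top 1: 5.3. wireworms: 1.49 < 5.3 → exclude; stop.
Optimal diet: leatherjackets — 1 of 4 types.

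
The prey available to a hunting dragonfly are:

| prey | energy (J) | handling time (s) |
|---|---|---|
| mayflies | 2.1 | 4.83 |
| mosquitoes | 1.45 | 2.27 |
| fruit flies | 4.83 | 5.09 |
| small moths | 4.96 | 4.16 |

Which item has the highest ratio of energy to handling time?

small moths

Profitability E/h (J/s): mayflies = 2.1/4.83 = 0.435, mosquitoes = 1.45/2.27 = 0.639, fruit flies = 4.83/5.09 = 0.949, small moths = 4.96/4.16 = 1.19.
Ranked: small moths > fruit flies > mosquitoes > mayflies.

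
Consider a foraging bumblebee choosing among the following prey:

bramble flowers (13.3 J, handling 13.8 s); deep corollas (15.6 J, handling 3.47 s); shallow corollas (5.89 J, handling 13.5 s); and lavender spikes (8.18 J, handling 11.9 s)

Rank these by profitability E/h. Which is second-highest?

bramble flowers

In descending order of E/h:
deep corollas: 15.6/3.47 = 4.5 J/s
bramble flowers: 13.3/13.8 = 0.964 J/s
lavender spikes: 8.18/11.9 = 0.687 J/s
shallow corollas: 5.89/13.5 = 0.436 J/s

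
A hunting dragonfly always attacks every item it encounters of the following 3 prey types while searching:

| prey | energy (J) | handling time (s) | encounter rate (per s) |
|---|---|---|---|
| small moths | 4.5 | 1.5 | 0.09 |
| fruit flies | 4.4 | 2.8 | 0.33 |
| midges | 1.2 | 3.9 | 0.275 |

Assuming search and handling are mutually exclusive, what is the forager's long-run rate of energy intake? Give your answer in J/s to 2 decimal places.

R = (0.09×4.5 + 0.33×4.4 + 0.275×1.2) / (1 + 0.09×1.5 + 0.33×2.8 + 0.275×3.9) = 2.187/3.131 = 0.6984 J/s.

0.70 J/s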